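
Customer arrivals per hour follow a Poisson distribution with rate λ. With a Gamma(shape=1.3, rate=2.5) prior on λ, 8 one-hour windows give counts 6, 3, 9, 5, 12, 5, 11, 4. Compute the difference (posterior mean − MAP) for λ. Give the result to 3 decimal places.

0.095

Σ counts = 55. Posterior: Gamma(shape = 1.3+55 = 56.3, rate = 2.5+8 = 10.5).
Mode = (α−1)/β = 55.3/10.5 = 5.267.
Mean = α/β = 56.3/10.5 = 5.362.
Difference = 5.362 − 5.267 = 0.095.
Right-skewed posterior ⇒ mode < mean.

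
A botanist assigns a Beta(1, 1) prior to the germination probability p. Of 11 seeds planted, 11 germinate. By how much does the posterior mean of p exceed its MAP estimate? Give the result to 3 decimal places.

-0.077

Posterior: Beta(1+11, 1+0) = Beta(12, 1).
Since β = 1 ≤ 1 and α > 1, the Beta density is monotone increasing on [0,1]; the mode is at 1.
Mean = 12/(12+1) = 0.923.
Difference = 0.923 − 1.000 = -0.077.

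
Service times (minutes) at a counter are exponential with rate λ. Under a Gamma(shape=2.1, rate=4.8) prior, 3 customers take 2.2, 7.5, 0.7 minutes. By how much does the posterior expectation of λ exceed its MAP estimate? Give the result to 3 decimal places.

0.066

Σ times = 10.4. Posterior: Gamma(shape = 2.1+3 = 5.1, rate = 4.8+10.4 = 15.2).
Mode = (α−1)/β = 4.1/15.2 = 0.270.
Mean = α/β = 5.1/15.2 = 0.336.
Difference = 0.336 − 0.270 = 0.066.
The posterior is right-skewed, so the mean exceeds the mode.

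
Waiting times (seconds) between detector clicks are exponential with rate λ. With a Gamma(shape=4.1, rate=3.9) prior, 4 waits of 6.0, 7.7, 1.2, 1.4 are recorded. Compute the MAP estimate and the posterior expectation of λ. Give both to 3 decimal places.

MAP = 0.351, posterior mean = 0.401

Σ times = 16.3. Posterior: Gamma(shape = 4.1+4 = 8.1, rate = 3.9+16.3 = 20.2).
Mode = (α−1)/β = 7.1/20.2 = 0.351.
Mean = α/β = 8.1/20.2 = 0.401.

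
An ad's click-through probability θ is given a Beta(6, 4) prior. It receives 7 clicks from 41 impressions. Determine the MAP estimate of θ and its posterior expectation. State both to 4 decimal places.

Posterior: Beta(6+7, 4+34) = Beta(13, 38).
Mode = (13−1)/(13+38−2) = 12/49 = 0.2449.
Mean = 13/(13+38) = 13/51 = 0.2549.
Mean > mode: the posterior has a right tail.

MAP estimate = 0.2449, posterior expectation = 0.2549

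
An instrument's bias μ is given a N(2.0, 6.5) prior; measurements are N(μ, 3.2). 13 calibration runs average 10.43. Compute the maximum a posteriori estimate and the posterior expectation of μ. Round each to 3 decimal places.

MAP: 10.122. Posterior mean: 10.122.

Posterior for μ is Normal. Precision-weighted mean: (1/6.5·2.0 + 13/3.2·10.43) / (1/6.5 + 13/3.2) = 10.122.
A Normal posterior is symmetric, so mode = mean.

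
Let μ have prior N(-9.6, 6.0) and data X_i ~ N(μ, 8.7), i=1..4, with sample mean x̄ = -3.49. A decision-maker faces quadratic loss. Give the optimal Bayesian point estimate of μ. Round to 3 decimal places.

Posterior for μ is Normal. Precision-weighted mean: (1/6.0·-9.6 + 4/8.7·-3.49) / (1/6.0 + 4/8.7) = -5.116.
A Normal posterior is symmetric, so mode = mean.
Quadratic loss ⇒ the optimal estimator is the posterior mean.

-5.116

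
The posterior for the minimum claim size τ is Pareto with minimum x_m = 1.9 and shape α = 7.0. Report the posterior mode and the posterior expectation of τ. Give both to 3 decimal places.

τ_MAP = 1.900, E[τ|data] = 2.217

The Pareto density is strictly decreasing on [x_m, ∞), so the mode is x_m = 1.900.
Mean = α·x_m/(α−1) = 7.0·1.9/6.0 = 2.217.
Right-skewed posterior ⇒ mode < mean.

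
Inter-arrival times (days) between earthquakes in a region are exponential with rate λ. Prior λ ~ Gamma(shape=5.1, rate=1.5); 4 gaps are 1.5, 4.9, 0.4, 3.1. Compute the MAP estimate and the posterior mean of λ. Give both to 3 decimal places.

MAP: 0.711. Posterior mean: 0.798.

Σ times = 9.9. Posterior: Gamma(shape = 5.1+4 = 9.1, rate = 1.5+9.9 = 11.4).
Mode = (α−1)/β = 8.1/11.4 = 0.711.
Mean = α/β = 9.1/11.4 = 0.798.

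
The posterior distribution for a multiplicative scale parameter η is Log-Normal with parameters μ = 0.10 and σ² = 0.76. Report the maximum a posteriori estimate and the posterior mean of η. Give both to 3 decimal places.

Mode = exp(μ − σ²) = exp(-0.66) = 0.517.
Mean = exp(μ + σ²/2) = exp(0.480) = 1.616.
The mean is pulled above the mode by the posterior's right skew.

η_MAP = 0.517, E[η|data] = 1.616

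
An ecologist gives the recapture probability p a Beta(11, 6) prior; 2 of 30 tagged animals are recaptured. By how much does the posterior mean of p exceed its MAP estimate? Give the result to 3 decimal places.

0.010

Posterior: Beta(11+2, 6+28) = Beta(13, 34).
Mode = (13−1)/(13+34−2) = 12/45 = 0.267.
Mean = 13/(13+34) = 13/47 = 0.277.
Difference = 0.277 − 0.267 = 0.010.
Right-skewed posterior ⇒ mode < mean.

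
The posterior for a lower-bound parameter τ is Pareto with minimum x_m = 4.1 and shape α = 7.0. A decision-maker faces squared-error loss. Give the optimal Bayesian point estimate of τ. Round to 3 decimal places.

The Pareto density is strictly decreasing on [x_m, ∞), so the mode is x_m = 4.100.
Mean = α·x_m/(α−1) = 7.0·4.1/6.0 = 4.783.
Squared-error loss ⇒ the optimal estimator is the posterior mean.

4.783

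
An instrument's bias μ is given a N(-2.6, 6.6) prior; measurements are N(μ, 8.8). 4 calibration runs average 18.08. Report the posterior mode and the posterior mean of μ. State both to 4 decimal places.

MAP = 12.9100, posterior mean = 12.9100

Posterior for μ is Normal. Precision-weighted mean: (1/6.6·-2.6 + 4/8.8·18.08) / (1/6.6 + 4/8.8) = 12.9100.
A Normal posterior is symmetric, so mode = mean.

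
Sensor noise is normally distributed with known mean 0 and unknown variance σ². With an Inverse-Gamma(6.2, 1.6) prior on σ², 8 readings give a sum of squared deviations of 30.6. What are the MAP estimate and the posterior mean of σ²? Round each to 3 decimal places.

Posterior: Inverse-Gamma(shape = 6.2+8/2 = 10.2, scale = 1.6+30.6/2 = 16.9).
Mode = β/(α+1) = 16.9/11.2 = 1.509.
Mean = β/(α−1) = 16.9/9.2 = 1.837.

MAP estimate = 1.509, posterior mean = 1.837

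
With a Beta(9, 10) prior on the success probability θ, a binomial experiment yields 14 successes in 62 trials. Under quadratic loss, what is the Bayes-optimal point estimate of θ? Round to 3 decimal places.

0.284

Posterior: Beta(9+14, 10+48) = Beta(23, 58).
Mode = (23−1)/(23+58−2) = 22/79 = 0.278.
Mean = 23/(23+58) = 23/81 = 0.284.
Quadratic loss ⇒ the optimal estimator is the posterior mean.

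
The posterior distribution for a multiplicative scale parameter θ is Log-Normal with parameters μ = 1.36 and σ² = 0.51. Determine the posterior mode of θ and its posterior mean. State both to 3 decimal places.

Mode = exp(μ − σ²) = exp(0.85) = 2.340.
Mean = exp(μ + σ²/2) = exp(1.615) = 5.028.

MAP: 2.340. Posterior mean: 5.028.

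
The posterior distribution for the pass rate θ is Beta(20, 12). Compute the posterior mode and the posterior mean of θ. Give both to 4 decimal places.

Mode = (20−1)/(20+12−2) = 19/30 = 0.6333.
Mean = 20/(20+12) = 20/32 = 0.6250.
The posterior is left-skewed, so the mode exceeds the mean.

MAP = 0.6333, posterior mean = 0.6250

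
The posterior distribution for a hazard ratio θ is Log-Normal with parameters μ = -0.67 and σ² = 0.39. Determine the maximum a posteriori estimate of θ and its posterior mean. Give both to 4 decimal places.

MAP = 0.3465; posterior mean = 0.6219

Mode = exp(μ − σ²) = exp(-1.06) = 0.3465.
Mean = exp(μ + σ²/2) = exp(-0.475) = 0.6219.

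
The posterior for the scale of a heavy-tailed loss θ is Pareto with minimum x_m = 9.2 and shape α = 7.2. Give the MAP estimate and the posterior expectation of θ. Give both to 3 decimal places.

MAP = 9.200; posterior mean = 10.684

The Pareto density is strictly decreasing on [x_m, ∞), so the mode is x_m = 9.200.
Mean = α·x_m/(α−1) = 7.2·9.2/6.2 = 10.684.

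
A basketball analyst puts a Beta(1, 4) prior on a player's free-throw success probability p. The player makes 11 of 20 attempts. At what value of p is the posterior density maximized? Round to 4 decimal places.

0.4783

Posterior: Beta(1+11, 4+9) = Beta(12, 13).
Mode = (12−1)/(12+13−2) = 11/23 = 0.4783.
Mean = 12/(12+13) = 12/25 = 0.4800.
This is the posterior mode — the MAP estimate.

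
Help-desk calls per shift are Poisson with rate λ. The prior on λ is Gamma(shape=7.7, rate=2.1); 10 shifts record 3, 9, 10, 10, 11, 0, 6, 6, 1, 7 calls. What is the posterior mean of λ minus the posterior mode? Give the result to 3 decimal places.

Σ counts = 63. Posterior: Gamma(shape = 7.7+63 = 70.7, rate = 2.1+10 = 12.1).
Mode = (α−1)/β = 69.7/12.1 = 5.760.
Mean = α/β = 70.7/12.1 = 5.843.
Difference = 5.843 − 5.760 = 0.083.

0.083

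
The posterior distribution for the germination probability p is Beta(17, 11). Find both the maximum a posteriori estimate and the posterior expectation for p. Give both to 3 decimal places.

Mode = (17−1)/(17+11−2) = 16/26 = 0.615.
Mean = 17/(17+11) = 17/28 = 0.607.

MAP: 0.615. Posterior mean: 0.607.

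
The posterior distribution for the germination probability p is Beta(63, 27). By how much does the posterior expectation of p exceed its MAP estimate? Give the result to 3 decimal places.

Mode = (63−1)/(63+27−2) = 62/88 = 0.705.
Mean = 63/(63+27) = 63/90 = 0.700.
Difference = 0.700 − 0.705 = -0.005.

-0.005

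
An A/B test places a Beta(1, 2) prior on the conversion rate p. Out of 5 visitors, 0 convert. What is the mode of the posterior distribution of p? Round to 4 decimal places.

0.0000

Posterior: Beta(1+0, 2+5) = Beta(1, 7).
Since α = 1 ≤ 1 and β > 1, the Beta density is monotone decreasing on [0,1]; the mode is at 0.
Mean = 1/(1+7) = 0.1250.
This is the posterior mode — the MAP estimate.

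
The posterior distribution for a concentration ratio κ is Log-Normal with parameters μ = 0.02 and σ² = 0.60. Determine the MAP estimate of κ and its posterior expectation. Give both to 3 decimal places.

Mode = exp(μ − σ²) = exp(-0.58) = 0.560.
Mean = exp(μ + σ²/2) = exp(0.320) = 1.377.

MAP = 0.560, posterior mean = 1.377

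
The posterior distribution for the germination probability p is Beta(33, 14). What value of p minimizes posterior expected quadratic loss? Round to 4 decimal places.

Mode = (33−1)/(33+14−2) = 32/45 = 0.7111.
Mean = 33/(33+14) = 33/47 = 0.7021.
Quadratic loss ⇒ the optimal estimator is the posterior mean.

0.7021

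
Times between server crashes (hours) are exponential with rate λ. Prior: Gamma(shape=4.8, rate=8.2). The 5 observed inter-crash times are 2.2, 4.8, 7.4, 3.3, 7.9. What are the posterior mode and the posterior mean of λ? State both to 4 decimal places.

MAP: 0.2604. Posterior mean: 0.2899.

Σ times = 25.6. Posterior: Gamma(shape = 4.8+5 = 9.8, rate = 8.2+25.6 = 33.8).
Mode = (α−1)/β = 8.8/33.8 = 0.2604.
Mean = α/β = 9.8/33.8 = 0.2899.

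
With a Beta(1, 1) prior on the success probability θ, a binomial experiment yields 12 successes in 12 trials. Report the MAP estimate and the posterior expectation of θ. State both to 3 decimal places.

θ_MAP = 1.000, E[θ|data] = 0.929

Posterior: Beta(1+12, 1+0) = Beta(13, 1).
Since β = 1 ≤ 1 and α > 1, the Beta density is monotone increasing on [0,1]; the mode is at 1.
Mean = 13/(13+1) = 0.929.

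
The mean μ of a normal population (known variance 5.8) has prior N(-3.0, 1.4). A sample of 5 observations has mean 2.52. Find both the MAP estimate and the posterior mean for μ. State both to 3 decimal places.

Posterior for μ is Normal. Precision-weighted mean: (1/1.4·-3.0 + 5/5.8·2.52) / (1/1.4 + 5/5.8) = 0.019.
A Normal posterior is symmetric, so mode = mean.

MAP: 0.019. Posterior mean: 0.019.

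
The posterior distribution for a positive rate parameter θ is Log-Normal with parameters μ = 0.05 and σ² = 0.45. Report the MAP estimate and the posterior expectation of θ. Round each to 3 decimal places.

θ_MAP = 0.670, E[θ|data] = 1.317

Mode = exp(μ − σ²) = exp(-0.40) = 0.670.
Mean = exp(μ + σ²/2) = exp(0.275) = 1.317.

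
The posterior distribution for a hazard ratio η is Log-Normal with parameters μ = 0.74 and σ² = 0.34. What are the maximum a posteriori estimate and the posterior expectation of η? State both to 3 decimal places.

Mode = exp(μ − σ²) = exp(0.40) = 1.492.
Mean = exp(μ + σ²/2) = exp(0.910) = 2.484.

maximum a posteriori estimate = 1.492, posterior expectation = 2.484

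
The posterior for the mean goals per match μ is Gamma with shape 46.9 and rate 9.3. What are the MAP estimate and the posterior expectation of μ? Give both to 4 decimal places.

MAP estimate = 4.9355, posterior expectation = 5.0430

Mode = (α−1)/β = 45.9/9.3 = 4.9355.
Mean = α/β = 46.9/9.3 = 5.0430.
Mean > mode: the posterior has a right tail.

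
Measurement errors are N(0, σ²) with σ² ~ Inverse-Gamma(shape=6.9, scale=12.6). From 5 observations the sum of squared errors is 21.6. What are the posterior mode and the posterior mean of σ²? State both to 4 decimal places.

posterior mode = 2.2500, posterior mean = 2.7857

Posterior: Inverse-Gamma(shape = 6.9+5/2 = 9.4, scale = 12.6+21.6/2 = 23.4).
Mode = β/(α+1) = 23.4/10.4 = 2.2500.
Mean = β/(α−1) = 23.4/8.4 = 2.7857.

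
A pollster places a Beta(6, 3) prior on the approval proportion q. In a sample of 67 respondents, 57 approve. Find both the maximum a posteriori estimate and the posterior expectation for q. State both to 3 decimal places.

Posterior: Beta(6+57, 3+10) = Beta(63, 13).
Mode = (63−1)/(63+13−2) = 62/74 = 0.838.
Mean = 63/(63+13) = 63/76 = 0.829.

q_MAP = 0.838, E[q|data] = 0.829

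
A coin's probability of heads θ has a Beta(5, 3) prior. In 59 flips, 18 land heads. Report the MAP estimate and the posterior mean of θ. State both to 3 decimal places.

Posterior: Beta(5+18, 3+41) = Beta(23, 44).
Mode = (23−1)/(23+44−2) = 22/65 = 0.338.
Mean = 23/(23+44) = 23/67 = 0.343.

θ_MAP = 0.338, E[θ|data] = 0.343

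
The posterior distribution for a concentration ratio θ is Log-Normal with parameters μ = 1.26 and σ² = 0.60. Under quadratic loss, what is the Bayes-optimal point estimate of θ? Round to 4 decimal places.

Mode = exp(μ − σ²) = exp(0.66) = 1.9348.
Mean = exp(μ + σ²/2) = exp(1.560) = 4.7588.
Quadratic loss ⇒ the optimal estimator is the posterior mean.

4.7588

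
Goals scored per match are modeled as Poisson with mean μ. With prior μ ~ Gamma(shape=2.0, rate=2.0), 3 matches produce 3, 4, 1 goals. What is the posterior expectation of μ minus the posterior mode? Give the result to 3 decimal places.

Σ counts = 8. Posterior: Gamma(shape = 2.0+8 = 10.0, rate = 2.0+3 = 5.0).
Mode = (α−1)/β = 9.0/5.0 = 1.800.
Mean = α/β = 10.0/5.0 = 2.000.
Difference = 2.000 − 1.800 = 0.200.

0.200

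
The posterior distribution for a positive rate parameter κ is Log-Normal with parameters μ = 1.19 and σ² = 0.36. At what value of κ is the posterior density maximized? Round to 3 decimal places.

Mode = exp(μ − σ²) = exp(0.83) = 2.293.
Mean = exp(μ + σ²/2) = exp(1.370) = 3.935.
This is the posterior mode — the MAP estimate.

2.293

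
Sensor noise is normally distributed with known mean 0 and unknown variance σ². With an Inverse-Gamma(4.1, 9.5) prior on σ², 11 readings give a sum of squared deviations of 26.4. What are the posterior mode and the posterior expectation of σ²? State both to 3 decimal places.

Posterior: Inverse-Gamma(shape = 4.1+11/2 = 9.6, scale = 9.5+26.4/2 = 22.7).
Mode = β/(α+1) = 22.7/10.6 = 2.142.
Mean = β/(α−1) = 22.7/8.6 = 2.640.

MAP = 2.142, posterior mean = 2.640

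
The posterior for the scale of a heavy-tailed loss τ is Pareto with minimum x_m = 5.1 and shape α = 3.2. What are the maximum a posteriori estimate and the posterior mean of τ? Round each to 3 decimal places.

The Pareto density is strictly decreasing on [x_m, ∞), so the mode is x_m = 5.100.
Mean = α·x_m/(α−1) = 3.2·5.1/2.2 = 7.418.
The mean is pulled above the mode by the posterior's right skew.

MAP = 5.100; posterior mean = 7.418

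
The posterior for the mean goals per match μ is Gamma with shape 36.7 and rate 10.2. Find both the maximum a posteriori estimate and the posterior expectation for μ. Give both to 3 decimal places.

Mode = (α−1)/β = 35.7/10.2 = 3.500.
Mean = α/β = 36.7/10.2 = 3.598.
Mean > mode: the posterior has a right tail.

MAP = 3.500, posterior mean = 3.598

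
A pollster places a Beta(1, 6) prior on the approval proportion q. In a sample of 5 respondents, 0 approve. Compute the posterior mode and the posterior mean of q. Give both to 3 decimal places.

Posterior: Beta(1+0, 6+5) = Beta(1, 11).
Since α = 1 ≤ 1 and β > 1, the Beta density is monotone decreasing on [0,1]; the mode is at 0.
Mean = 1/(1+11) = 0.083.

MAP: 0.000. Posterior mean: 0.083.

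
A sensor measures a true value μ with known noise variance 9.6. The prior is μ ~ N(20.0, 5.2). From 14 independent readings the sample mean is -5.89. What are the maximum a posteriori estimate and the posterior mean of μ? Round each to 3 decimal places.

MAP: -2.874. Posterior mean: -2.874.

Posterior for μ is Normal. Precision-weighted mean: (1/5.2·20.0 + 14/9.6·-5.89) / (1/5.2 + 14/9.6) = -2.874.
A Normal posterior is symmetric, so mode = mean.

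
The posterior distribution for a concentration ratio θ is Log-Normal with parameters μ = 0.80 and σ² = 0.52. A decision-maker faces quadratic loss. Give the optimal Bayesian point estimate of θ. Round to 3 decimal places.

2.886

Mode = exp(μ − σ²) = exp(0.28) = 1.323.
Mean = exp(μ + σ²/2) = exp(1.060) = 2.886.
Quadratic loss ⇒ the optimal estimator is the posterior mean.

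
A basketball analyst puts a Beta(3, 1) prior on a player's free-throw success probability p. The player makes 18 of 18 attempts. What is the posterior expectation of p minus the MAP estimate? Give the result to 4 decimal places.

Posterior: Beta(3+18, 1+0) = Beta(21, 1).
Since β = 1 ≤ 1 and α > 1, the Beta density is monotone increasing on [0,1]; the mode is at 1.
Mean = 21/(21+1) = 0.9545.
Difference = 0.9545 − 1.0000 = -0.0455.

-0.0455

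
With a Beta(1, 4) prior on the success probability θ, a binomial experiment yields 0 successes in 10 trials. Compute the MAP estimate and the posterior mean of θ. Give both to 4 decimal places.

MAP = 0.0000; posterior mean = 0.0667

Posterior: Beta(1+0, 4+10) = Beta(1, 14).
Since α = 1 ≤ 1 and β > 1, the Beta density is monotone decreasing on [0,1]; the mode is at 0.
Mean = 1/(1+14) = 0.0667.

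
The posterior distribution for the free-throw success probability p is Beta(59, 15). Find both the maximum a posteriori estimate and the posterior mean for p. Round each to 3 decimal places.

MAP = 0.806; posterior mean = 0.797

Mode = (59−1)/(59+15−2) = 58/72 = 0.806.
Mean = 59/(59+15) = 59/74 = 0.797.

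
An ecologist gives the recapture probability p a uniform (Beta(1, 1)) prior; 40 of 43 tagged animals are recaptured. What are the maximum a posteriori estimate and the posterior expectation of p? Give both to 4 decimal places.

maximum a posteriori estimate = 0.9302, posterior expectation = 0.9111

Posterior: Beta(1+40, 1+3) = Beta(41, 4).
Mode = (41−1)/(41+4−2) = 40/43 = 0.9302.
With a flat prior the MAP equals the MLE, 40/43.
Mean = 41/(41+4) = 41/45 = 0.9111.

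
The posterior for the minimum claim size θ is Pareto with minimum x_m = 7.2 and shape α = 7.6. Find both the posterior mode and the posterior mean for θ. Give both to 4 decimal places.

MAP: 7.2000. Posterior mean: 8.2909.

The Pareto density is strictly decreasing on [x_m, ∞), so the mode is x_m = 7.2000.
Mean = α·x_m/(α−1) = 7.6·7.2/6.6 = 8.2909.
Right-skewed posterior ⇒ mode < mean.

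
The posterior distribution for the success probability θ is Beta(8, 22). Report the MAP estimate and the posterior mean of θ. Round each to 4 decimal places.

MAP = 0.2500; posterior mean = 0.2667

Mode = (8−1)/(8+22−2) = 7/28 = 0.2500.
Mean = 8/(8+22) = 8/30 = 0.2667.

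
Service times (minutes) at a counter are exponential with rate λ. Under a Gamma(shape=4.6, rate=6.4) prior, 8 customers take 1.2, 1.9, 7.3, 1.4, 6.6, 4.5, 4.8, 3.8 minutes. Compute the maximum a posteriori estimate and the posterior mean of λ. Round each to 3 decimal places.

maximum a posteriori estimate = 0.306, posterior mean = 0.332

Σ times = 31.5. Posterior: Gamma(shape = 4.6+8 = 12.6, rate = 6.4+31.5 = 37.9).
Mode = (α−1)/β = 11.6/37.9 = 0.306.
Mean = α/β = 12.6/37.9 = 0.332.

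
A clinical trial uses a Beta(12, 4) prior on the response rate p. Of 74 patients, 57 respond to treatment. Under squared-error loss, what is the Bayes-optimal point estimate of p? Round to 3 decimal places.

Posterior: Beta(12+57, 4+17) = Beta(69, 21).
Mode = (69−1)/(69+21−2) = 68/88 = 0.773.
Mean = 69/(69+21) = 69/90 = 0.767.
Squared-error loss ⇒ the optimal estimator is the posterior mean.

0.767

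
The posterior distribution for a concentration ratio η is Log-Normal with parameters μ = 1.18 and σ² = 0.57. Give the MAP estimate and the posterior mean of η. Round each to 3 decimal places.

η_MAP = 1.840, E[η|data] = 4.328

Mode = exp(μ − σ²) = exp(0.61) = 1.840.
Mean = exp(μ + σ²/2) = exp(1.465) = 4.328.
The posterior is right-skewed, so the mean exceeds the mode.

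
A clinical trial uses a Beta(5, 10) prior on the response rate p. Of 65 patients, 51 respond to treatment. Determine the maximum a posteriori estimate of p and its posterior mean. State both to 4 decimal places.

MAP = 0.7051, posterior mean = 0.7000

Posterior: Beta(5+51, 10+14) = Beta(56, 24).
Mode = (56−1)/(56+24−2) = 55/78 = 0.7051.
Mean = 56/(56+24) = 56/80 = 0.7000.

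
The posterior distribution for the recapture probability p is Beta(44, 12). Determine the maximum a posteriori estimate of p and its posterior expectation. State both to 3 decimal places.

Mode = (44−1)/(44+12−2) = 43/54 = 0.796.
Mean = 44/(44+12) = 44/56 = 0.786.
The mean is pulled below the mode by the posterior's left skew.

maximum a posteriori estimate = 0.796, posterior expectation = 0.786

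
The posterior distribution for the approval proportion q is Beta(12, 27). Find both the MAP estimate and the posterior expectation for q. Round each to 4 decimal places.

Mode = (12−1)/(12+27−2) = 11/37 = 0.2973.
Mean = 12/(12+27) = 12/39 = 0.3077.

MAP = 0.2973, posterior mean = 0.3077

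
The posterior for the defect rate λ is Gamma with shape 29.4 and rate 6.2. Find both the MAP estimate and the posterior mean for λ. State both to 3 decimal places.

Mode = (α−1)/β = 28.4/6.2 = 4.581.
Mean = α/β = 29.4/6.2 = 4.742.
Mean > mode: the posterior has a right tail.

MAP estimate = 4.581, posterior mean = 4.742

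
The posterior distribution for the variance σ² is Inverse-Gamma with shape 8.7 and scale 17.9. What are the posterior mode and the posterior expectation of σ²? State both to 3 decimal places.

Mode = β/(α+1) = 17.9/9.7 = 1.845.
Mean = β/(α−1) = 17.9/7.7 = 2.325.

MAP = 1.845; posterior mean = 2.325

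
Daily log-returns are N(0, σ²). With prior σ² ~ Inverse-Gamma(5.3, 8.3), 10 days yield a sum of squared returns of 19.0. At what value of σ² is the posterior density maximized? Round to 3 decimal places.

1.575

Posterior: Inverse-Gamma(shape = 5.3+10/2 = 10.3, scale = 8.3+19.0/2 = 17.8).
Mode = β/(α+1) = 17.8/11.3 = 1.575.
Mean = β/(α−1) = 17.8/9.3 = 1.914.
This is the posterior mode — the MAP estimate.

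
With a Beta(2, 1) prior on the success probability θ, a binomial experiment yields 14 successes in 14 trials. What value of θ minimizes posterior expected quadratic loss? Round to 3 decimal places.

Posterior: Beta(2+14, 1+0) = Beta(16, 1).
Since β = 1 ≤ 1 and α > 1, the Beta density is monotone increasing on [0,1]; the mode is at 1.
Mean = 16/(16+1) = 0.941.
Quadratic loss ⇒ the optimal estimator is the posterior mean.

0.941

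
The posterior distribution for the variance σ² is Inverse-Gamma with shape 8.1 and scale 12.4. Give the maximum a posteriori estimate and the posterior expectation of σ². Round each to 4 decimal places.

MAP = 1.3626, posterior mean = 1.7465

Mode = β/(α+1) = 12.4/9.1 = 1.3626.
Mean = β/(α−1) = 12.4/7.1 = 1.7465.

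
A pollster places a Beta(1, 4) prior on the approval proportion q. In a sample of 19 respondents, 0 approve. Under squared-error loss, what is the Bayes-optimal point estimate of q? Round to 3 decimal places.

Posterior: Beta(1+0, 4+19) = Beta(1, 23).
Since α = 1 ≤ 1 and β > 1, the Beta density is monotone decreasing on [0,1]; the mode is at 0.
Mean = 1/(1+23) = 0.042.
Squared-error loss ⇒ the optimal estimator is the posterior mean.

0.042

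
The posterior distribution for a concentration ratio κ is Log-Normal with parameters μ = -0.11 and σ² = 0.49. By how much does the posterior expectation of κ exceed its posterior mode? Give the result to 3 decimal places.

0.596

Mode = exp(μ − σ²) = exp(-0.60) = 0.549.
Mean = exp(μ + σ²/2) = exp(0.135) = 1.145.
Difference = 1.145 − 0.549 = 0.596.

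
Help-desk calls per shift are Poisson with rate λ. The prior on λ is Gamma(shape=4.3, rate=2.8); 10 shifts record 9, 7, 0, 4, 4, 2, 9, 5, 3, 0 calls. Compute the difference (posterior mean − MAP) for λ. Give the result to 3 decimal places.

0.078

Σ counts = 43. Posterior: Gamma(shape = 4.3+43 = 47.3, rate = 2.8+10 = 12.8).
Mode = (α−1)/β = 46.3/12.8 = 3.617.
Mean = α/β = 47.3/12.8 = 3.695.
Difference = 3.695 − 3.617 = 0.078.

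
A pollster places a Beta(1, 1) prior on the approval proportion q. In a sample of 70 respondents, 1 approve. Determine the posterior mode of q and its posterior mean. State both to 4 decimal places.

MAP = 0.0143; posterior mean = 0.0278

Posterior: Beta(1+1, 1+69) = Beta(2, 70).
Mode = (2−1)/(2+70−2) = 1/70 = 0.0143.
With a flat prior the MAP equals the MLE, 1/70.
Mean = 2/(2+70) = 2/72 = 0.0278.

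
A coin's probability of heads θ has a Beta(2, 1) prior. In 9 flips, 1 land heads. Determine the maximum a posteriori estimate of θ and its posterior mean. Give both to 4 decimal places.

Posterior: Beta(2+1, 1+8) = Beta(3, 9).
Mode = (3−1)/(3+9−2) = 2/10 = 0.2000.
Mean = 3/(3+9) = 3/12 = 0.2500.
The mean is pulled above the mode by the posterior's right skew.

maximum a posteriori estimate = 0.2000, posterior mean = 0.2500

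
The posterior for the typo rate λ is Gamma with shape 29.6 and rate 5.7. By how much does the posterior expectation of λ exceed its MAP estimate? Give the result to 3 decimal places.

0.175

Mode = (α−1)/β = 28.6/5.7 = 5.018.
Mean = α/β = 29.6/5.7 = 5.193.
Difference = 5.193 − 5.018 = 0.175.
The posterior is right-skewed, so the mean exceeds the mode.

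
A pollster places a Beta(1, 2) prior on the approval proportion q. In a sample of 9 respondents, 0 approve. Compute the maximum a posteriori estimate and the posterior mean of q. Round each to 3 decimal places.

MAP = 0.000; posterior mean = 0.083

Posterior: Beta(1+0, 2+9) = Beta(1, 11).
Since α = 1 ≤ 1 and β > 1, the Beta density is monotone decreasing on [0,1]; the mode is at 0.
Mean = 1/(1+11) = 0.083.
The mean is pulled above the mode by the posterior's right skew.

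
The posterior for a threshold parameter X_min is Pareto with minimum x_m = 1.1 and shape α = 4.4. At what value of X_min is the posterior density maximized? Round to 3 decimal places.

The Pareto density is strictly decreasing on [x_m, ∞), so the mode is x_m = 1.100.
Mean = α·x_m/(α−1) = 4.4·1.1/3.4 = 1.424.
This is the posterior mode — the MAP estimate.

1.100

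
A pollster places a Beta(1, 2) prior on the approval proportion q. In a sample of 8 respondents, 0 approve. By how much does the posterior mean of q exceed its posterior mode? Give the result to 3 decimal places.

Posterior: Beta(1+0, 2+8) = Beta(1, 10).
Since α = 1 ≤ 1 and β > 1, the Beta density is monotone decreasing on [0,1]; the mode is at 0.
Mean = 1/(1+10) = 0.091.
Difference = 0.091 − 0.000 = 0.091.

0.091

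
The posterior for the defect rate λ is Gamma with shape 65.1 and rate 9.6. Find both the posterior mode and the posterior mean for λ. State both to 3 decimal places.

λ_MAP = 6.677, E[λ|data] = 6.781

Mode = (α−1)/β = 64.1/9.6 = 6.677.
Mean = α/β = 65.1/9.6 = 6.781.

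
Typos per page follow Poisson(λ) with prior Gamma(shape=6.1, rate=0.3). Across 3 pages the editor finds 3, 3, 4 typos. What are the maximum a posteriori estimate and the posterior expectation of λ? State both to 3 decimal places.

Σ counts = 10. Posterior: Gamma(shape = 6.1+10 = 16.1, rate = 0.3+3 = 3.3).
Mode = (α−1)/β = 15.1/3.3 = 4.576.
Mean = α/β = 16.1/3.3 = 4.879.

MAP = 4.576, posterior mean = 4.879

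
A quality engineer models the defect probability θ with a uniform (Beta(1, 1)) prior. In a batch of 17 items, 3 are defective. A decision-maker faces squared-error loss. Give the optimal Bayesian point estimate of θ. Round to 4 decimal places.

0.2105

Posterior: Beta(1+3, 1+14) = Beta(4, 15).
Mode = (4−1)/(4+15−2) = 3/17 = 0.1765.
With a flat prior the MAP equals the MLE, 3/17.
Mean = 4/(4+15) = 4/19 = 0.2105.
Squared-error loss ⇒ the optimal estimator is the posterior mean.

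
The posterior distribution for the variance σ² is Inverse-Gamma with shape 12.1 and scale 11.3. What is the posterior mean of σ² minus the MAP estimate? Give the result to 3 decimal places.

Mode = β/(α+1) = 11.3/13.1 = 0.863.
Mean = β/(α−1) = 11.3/11.1 = 1.018.
Difference = 1.018 − 0.863 = 0.155.

0.155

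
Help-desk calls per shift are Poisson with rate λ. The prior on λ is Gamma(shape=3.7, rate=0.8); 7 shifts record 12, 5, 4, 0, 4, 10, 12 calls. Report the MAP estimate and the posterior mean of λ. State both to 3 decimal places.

Σ counts = 47. Posterior: Gamma(shape = 3.7+47 = 50.7, rate = 0.8+7 = 7.8).
Mode = (α−1)/β = 49.7/7.8 = 6.372.
Mean = α/β = 50.7/7.8 = 6.500.

MAP = 6.372; posterior mean = 6.500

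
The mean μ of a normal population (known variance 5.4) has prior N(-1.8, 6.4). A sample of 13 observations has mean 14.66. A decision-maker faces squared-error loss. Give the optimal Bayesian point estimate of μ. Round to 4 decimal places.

Posterior for μ is Normal. Precision-weighted mean: (1/6.4·-1.8 + 13/5.4·14.66) / (1/6.4 + 13/5.4) = 13.6568.
A Normal posterior is symmetric, so mode = mean.
Squared-error loss ⇒ the optimal estimator is the posterior mean.

13.6568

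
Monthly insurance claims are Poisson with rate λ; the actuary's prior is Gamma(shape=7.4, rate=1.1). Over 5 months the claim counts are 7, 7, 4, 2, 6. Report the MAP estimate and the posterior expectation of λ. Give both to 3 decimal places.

Σ counts = 26. Posterior: Gamma(shape = 7.4+26 = 33.4, rate = 1.1+5 = 6.1).
Mode = (α−1)/β = 32.4/6.1 = 5.311.
Mean = α/β = 33.4/6.1 = 5.475.

MAP estimate = 5.311, posterior expectation = 5.475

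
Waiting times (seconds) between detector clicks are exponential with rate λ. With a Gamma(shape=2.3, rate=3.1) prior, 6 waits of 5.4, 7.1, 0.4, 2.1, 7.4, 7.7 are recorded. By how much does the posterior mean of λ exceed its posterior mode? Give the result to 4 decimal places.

Σ times = 30.1. Posterior: Gamma(shape = 2.3+6 = 8.3, rate = 3.1+30.1 = 33.2).
Mode = (α−1)/β = 7.3/33.2 = 0.2199.
Mean = α/β = 8.3/33.2 = 0.2500.
Difference = 0.2500 − 0.2199 = 0.0301.
The mean is pulled above the mode by the posterior's right skew.

0.0301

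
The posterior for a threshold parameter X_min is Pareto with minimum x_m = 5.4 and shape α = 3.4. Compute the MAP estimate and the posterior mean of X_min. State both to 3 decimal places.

The Pareto density is strictly decreasing on [x_m, ∞), so the mode is x_m = 5.400.
Mean = α·x_m/(α−1) = 3.4·5.4/2.4 = 7.650.

X_min_MAP = 5.400, E[X_min|data] = 7.650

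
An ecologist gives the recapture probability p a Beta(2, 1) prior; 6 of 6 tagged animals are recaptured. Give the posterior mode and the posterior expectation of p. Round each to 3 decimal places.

Posterior: Beta(2+6, 1+0) = Beta(8, 1).
Since β = 1 ≤ 1 and α > 1, the Beta density is monotone increasing on [0,1]; the mode is at 1.
Mean = 8/(8+1) = 0.889.

MAP = 1.000, posterior mean = 0.889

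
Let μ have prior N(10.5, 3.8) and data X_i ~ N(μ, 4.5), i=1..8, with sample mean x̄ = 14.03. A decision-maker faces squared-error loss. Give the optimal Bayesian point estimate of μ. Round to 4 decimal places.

Posterior for μ is Normal. Precision-weighted mean: (1/3.8·10.5 + 8/4.5·14.03) / (1/3.8 + 8/4.5) = 13.5748.
A Normal posterior is symmetric, so mode = mean.
Squared-error loss ⇒ the optimal estimator is the posterior mean.

13.5748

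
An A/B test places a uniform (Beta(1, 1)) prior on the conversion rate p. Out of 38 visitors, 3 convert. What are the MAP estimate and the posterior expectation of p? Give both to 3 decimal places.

MAP: 0.079. Posterior mean: 0.100.

Posterior: Beta(1+3, 1+35) = Beta(4, 36).
Mode = (4−1)/(4+36−2) = 3/38 = 0.079.
With a flat prior the MAP equals the MLE, 3/38.
Mean = 4/(4+36) = 4/40 = 0.100.
Right-skewed posterior ⇒ mode < mean.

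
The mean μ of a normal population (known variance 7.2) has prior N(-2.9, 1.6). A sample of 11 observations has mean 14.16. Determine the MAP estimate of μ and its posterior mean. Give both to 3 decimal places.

MAP: 9.207. Posterior mean: 9.207.

Posterior for μ is Normal. Precision-weighted mean: (1/1.6·-2.9 + 11/7.2·14.16) / (1/1.6 + 11/7.2) = 9.207.
A Normal posterior is symmetric, so mode = mean.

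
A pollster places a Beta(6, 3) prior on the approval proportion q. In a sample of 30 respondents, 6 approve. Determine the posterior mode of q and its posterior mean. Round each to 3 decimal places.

MAP = 0.297; posterior mean = 0.308

Posterior: Beta(6+6, 3+24) = Beta(12, 27).
Mode = (12−1)/(12+27−2) = 11/37 = 0.297.
Mean = 12/(12+27) = 12/39 = 0.308.
Mean > mode: the posterior has a right tail.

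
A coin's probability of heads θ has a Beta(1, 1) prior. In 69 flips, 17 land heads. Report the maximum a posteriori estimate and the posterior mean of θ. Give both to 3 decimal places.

Posterior: Beta(1+17, 1+52) = Beta(18, 53).
Mode = (18−1)/(18+53−2) = 17/69 = 0.246.
With a flat prior the MAP equals the MLE, 17/69.
Mean = 18/(18+53) = 18/71 = 0.254.
Mean > mode: the posterior has a right tail.

maximum a posteriori estimate = 0.246, posterior mean = 0.254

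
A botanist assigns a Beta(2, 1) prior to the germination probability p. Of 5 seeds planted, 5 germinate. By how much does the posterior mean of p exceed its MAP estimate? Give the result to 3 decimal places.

-0.125

Posterior: Beta(2+5, 1+0) = Beta(7, 1).
Since β = 1 ≤ 1 and α > 1, the Beta density is monotone increasing on [0,1]; the mode is at 1.
Mean = 7/(7+1) = 0.875.
Difference = 0.875 − 1.000 = -0.125.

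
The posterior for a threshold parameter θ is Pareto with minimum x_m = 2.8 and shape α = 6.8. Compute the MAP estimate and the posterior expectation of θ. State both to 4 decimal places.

MAP: 2.8000. Posterior mean: 3.2828.

The Pareto density is strictly decreasing on [x_m, ∞), so the mode is x_m = 2.8000.
Mean = α·x_m/(α−1) = 6.8·2.8/5.8 = 3.2828.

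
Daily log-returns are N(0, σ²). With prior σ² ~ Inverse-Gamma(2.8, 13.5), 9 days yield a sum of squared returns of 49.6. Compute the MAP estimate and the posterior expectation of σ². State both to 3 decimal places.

Posterior: Inverse-Gamma(shape = 2.8+9/2 = 7.3, scale = 13.5+49.6/2 = 38.3).
Mode = β/(α+1) = 38.3/8.3 = 4.614.
Mean = β/(α−1) = 38.3/6.3 = 6.079.

MAP: 4.614. Posterior mean: 6.079.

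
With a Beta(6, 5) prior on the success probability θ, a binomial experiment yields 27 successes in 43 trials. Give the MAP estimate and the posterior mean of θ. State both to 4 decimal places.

MAP = 0.6154; posterior mean = 0.6111

Posterior: Beta(6+27, 5+16) = Beta(33, 21).
Mode = (33−1)/(33+21−2) = 32/52 = 0.6154.
Mean = 33/(33+21) = 33/54 = 0.6111.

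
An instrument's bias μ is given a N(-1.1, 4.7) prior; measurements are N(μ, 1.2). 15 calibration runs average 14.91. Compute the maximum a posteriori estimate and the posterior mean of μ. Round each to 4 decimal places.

maximum a posteriori estimate = 14.6421, posterior mean = 14.6421

Posterior for μ is Normal. Precision-weighted mean: (1/4.7·-1.1 + 15/1.2·14.91) / (1/4.7 + 15/1.2) = 14.6421.
A Normal posterior is symmetric, so mode = mean.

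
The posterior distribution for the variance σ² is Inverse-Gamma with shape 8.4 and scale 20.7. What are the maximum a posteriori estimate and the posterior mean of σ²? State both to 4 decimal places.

Mode = β/(α+1) = 20.7/9.4 = 2.2021.
Mean = β/(α−1) = 20.7/7.4 = 2.7973.
Mean > mode: the posterior has a right tail.

maximum a posteriori estimate = 2.2021, posterior mean = 2.7973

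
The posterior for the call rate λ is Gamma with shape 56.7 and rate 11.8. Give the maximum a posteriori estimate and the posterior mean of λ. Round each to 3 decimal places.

Mode = (α−1)/β = 55.7/11.8 = 4.720.
Mean = α/β = 56.7/11.8 = 4.805.
Right-skewed posterior ⇒ mode < mean.

λ_MAP = 4.720, E[λ|data] = 4.805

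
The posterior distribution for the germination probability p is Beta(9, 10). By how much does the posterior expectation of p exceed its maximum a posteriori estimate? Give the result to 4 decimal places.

0.0031

Mode = (9−1)/(9+10−2) = 8/17 = 0.4706.
Mean = 9/(9+10) = 9/19 = 0.4737.
Difference = 0.4737 − 0.4706 = 0.0031.
Mean > mode: the posterior has a right tail.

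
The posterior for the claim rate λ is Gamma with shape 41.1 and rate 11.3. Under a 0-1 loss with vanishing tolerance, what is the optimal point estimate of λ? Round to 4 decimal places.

Mode = (α−1)/β = 40.1/11.3 = 3.5487.
Mean = α/β = 41.1/11.3 = 3.6372.
This is the posterior mode — the MAP estimate.

3.5487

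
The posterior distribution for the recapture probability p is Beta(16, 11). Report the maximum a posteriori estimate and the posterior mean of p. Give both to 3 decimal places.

Mode = (16−1)/(16+11−2) = 15/25 = 0.600.
Mean = 16/(16+11) = 16/27 = 0.593.

p_MAP = 0.600, E[p|data] = 0.593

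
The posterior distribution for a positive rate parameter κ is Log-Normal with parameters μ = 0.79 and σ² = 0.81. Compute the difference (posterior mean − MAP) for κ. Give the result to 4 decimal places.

2.3234

Mode = exp(μ − σ²) = exp(-0.02) = 0.9802.
Mean = exp(μ + σ²/2) = exp(1.195) = 3.3036.
Difference = 3.3036 − 0.9802 = 2.3234.
Mean > mode: the posterior has a right tail.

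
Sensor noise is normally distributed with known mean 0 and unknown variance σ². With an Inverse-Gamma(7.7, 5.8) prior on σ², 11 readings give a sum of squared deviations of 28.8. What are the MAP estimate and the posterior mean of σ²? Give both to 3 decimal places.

MAP = 1.423, posterior mean = 1.656

Posterior: Inverse-Gamma(shape = 7.7+11/2 = 13.2, scale = 5.8+28.8/2 = 20.2).
Mode = β/(α+1) = 20.2/14.2 = 1.423.
Mean = β/(α−1) = 20.2/12.2 = 1.656.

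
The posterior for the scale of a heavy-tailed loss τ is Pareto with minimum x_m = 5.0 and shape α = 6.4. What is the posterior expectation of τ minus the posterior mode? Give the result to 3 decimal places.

The Pareto density is strictly decreasing on [x_m, ∞), so the mode is x_m = 5.000.
Mean = α·x_m/(α−1) = 6.4·5.0/5.4 = 5.926.
Difference = 5.926 − 5.000 = 0.926.

0.926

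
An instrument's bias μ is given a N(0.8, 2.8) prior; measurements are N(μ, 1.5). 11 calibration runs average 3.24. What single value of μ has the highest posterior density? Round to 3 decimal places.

3.127

Posterior for μ is Normal. Precision-weighted mean: (1/2.8·0.8 + 11/1.5·3.24) / (1/2.8 + 11/1.5) = 3.127.
A Normal posterior is symmetric, so mode = mean.
This is the posterior mode — the MAP estimate.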